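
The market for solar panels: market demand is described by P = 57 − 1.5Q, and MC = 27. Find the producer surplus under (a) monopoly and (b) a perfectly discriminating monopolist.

Monopoly: PS = 150; Perfect PD: PS = 300

Monopoly sets MR = MC: 57 − 3Q = 27 ⇒ Q = 10, P = 57 − 1.5·10 = 42.
PS = (42 − 27)·10 = 150.
A perfectly discriminating monopolist sells every unit with P(Q) ≥ MC(Q), so output equals the competitive quantity Q = 20. Each buyer pays their reservation price, so CS = 0 and the firm captures all surplus.
PS = ½·(57 − 27)·20 = 300.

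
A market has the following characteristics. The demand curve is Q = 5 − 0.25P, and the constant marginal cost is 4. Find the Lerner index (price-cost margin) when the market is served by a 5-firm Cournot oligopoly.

Lerner index = 0.4

Inverting demand: P = 20 − 4Q.
In a 5-firm Cournot equilibrium, symmetry and the first-order condition give q = (20 − 4)/(24) = 2/3. So Q = 10/3 and P = 20/3.
Lerner index = (P − MC)/P = (20/3 − 4)/(20/3) = 0.4.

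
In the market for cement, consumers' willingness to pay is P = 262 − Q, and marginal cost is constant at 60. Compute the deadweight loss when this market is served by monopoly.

Perfect competition: P = MC = 60, so 262 − Q = 60 and Q = 202.
The monopolist equates marginal revenue to marginal cost: 262 − 2Q = 60, so Q = 101. From demand, P = 161.
DWL is the triangle between Q = 101 and Q = 202: ½·(202 − 101)·(161 − 60) = 5100.5.

DWL = 5100.5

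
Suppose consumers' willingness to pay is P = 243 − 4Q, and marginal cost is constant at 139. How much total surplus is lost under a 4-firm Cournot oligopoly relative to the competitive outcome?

DWL = 54.08

Under competition P = MC = 139, so Q = (243 − 139)/4 = 26.
Cournot with 4 identical firms: the symmetric best-response condition is 243 − 20q = 139. Each firm produces q = 5.2, total output Q = 20.8, price P = 159.8.
DWL is the triangle between Q = 20.8 and Q = 26: ½·(26 − 20.8)·(159.8 − 139) = 54.08.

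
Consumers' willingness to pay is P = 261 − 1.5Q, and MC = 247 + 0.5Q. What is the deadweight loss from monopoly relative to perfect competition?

DWL = 9

Competitive equilibrium sets price equal to marginal cost: 261 − 1.5Q = 247 + 0.5Q, so Q = 7 and P = 250.5.
Monopoly sets MR = MC: 261 − 3Q = 247 + 0.5Q ⇒ Q = 4, P = 261 − 1.5·4 = 255.
CS = ½·(261 − 250.5)·7 = 36.75; PS = (250.5·7 − 247·7 − ½·0.5·7²) = 12.25; TS = 49.
CS = ½·(261 − 255)·4 = 12; PS = (255·4 − 247·4 − ½·0.5·4²) = 28; TS = 40.
DWL = 49 − 40 = 9.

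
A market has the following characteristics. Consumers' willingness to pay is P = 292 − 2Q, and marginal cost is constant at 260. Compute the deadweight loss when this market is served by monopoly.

DWL = 64

Under competition P = MC = 260, so Q = (292 − 260)/2 = 16.
A monopolist chooses Q where MR = MC. MR = 292 − 4Q; setting this equal to 260 gives Q = 8 and P = 276.
DWL is the triangle between Q = 8 and Q = 16: ½·(16 − 8)·(276 − 260) = 64.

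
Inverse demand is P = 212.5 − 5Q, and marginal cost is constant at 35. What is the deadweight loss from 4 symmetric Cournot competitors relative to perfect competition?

Under competition P = MC = 35, so Q = (212.5 − 35)/5 = 35.5.
Cournot with 4 identical firms: the symmetric best-response condition is 212.5 − 25q = 35. Each firm produces q = 7.1, total output Q = 28.4, price P = 70.5.
DWL is the triangle between Q = 28.4 and Q = 35.5: ½·(35.5 − 28.4)·(70.5 − 35) = 126.025.

DWL = 126.025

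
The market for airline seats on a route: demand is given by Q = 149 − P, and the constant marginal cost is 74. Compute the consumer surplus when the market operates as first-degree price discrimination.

Inverting demand: P = 149 − Q.
With perfect price discrimination, output is the efficient level Q = 75 (where demand meets MC), but every buyer pays their willingness to pay: CS = 0 and PS = total surplus.
CS = 0.

CS = 0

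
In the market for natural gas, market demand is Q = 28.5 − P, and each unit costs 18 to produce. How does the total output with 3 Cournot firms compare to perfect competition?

Cournot: Q = 7.875; Competition: Q = 10.5

Inverting demand: P = 28.5 − Q.
Cournot with 3 identical firms: the symmetric best-response condition is 28.5 − 4q = 18. Each firm produces q = 2.625, total output Q = 7.875, price P = 20.625.
Competitive firms price at marginal cost: P = 18, giving Q = 10.5.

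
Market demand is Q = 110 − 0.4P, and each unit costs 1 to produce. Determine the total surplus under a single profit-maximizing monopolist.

Inverting demand: P = 275 − 2.5Q.
The monopolist equates marginal revenue to marginal cost: 275 − 5Q = 1, so Q = 54.8. From demand, P = 138.
CS = ½·(275 − 138)·54.8 = 3753.8; PS = (138 − 1)·54.8 = 7507.6; TS = 11261.4.

TS = 11261.4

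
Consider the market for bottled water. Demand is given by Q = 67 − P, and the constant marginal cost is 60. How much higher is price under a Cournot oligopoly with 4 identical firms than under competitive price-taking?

Price rises by 1.4

Inverting demand: P = 67 − Q.
Under competition P = MC = 60, so Q = (67 − 60)/1 = 7.
In a 4-firm Cournot equilibrium, symmetry and the first-order condition give q = (67 − 60)/(5) = 1.4. So Q = 5.6 and P = 61.4.
Change in price: 61.4 − 60 = 1.4.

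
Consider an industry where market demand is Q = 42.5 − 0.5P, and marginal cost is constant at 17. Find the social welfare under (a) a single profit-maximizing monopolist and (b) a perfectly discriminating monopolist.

Inverting demand: P = 85 − 2Q.
The monopolist equates marginal revenue to marginal cost: 85 − 4Q = 17, so Q = 17. From demand, P = 51.
CS = ½·(85 − 51)·17 = 289; PS = (51 − 17)·17 = 578; TS = 867.
Under first-degree price discrimination the firm charges each unit its demand price and produces up to where P = MC, i.e. Q = 34. Consumer surplus is zero; producer surplus equals total surplus.
TS = 1156 (equal to competitive TS).

Monopoly: TS = 867; Perfect PD: TS = 1156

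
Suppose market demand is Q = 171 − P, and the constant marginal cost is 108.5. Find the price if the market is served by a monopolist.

Inverting demand: P = 171 − Q.
A monopolist chooses Q where MR = MC. MR = 171 − 2Q; setting this equal to 108.5 gives Q = 31.25 and P = 139.75.

P = 139.75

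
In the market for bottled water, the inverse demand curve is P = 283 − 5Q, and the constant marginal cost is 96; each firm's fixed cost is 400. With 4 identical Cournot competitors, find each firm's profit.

π_i = −120.248

In a 4-firm Cournot equilibrium, symmetry and the first-order condition give q = (283 − 96)/(25) = 7.48. So Q = 29.92 and P = 133.4.
Each firm's profit = (133.4 − 96)·7.48 − 400 = −120.248.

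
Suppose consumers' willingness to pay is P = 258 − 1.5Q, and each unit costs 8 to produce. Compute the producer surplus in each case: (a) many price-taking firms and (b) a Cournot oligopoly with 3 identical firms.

Competition: PS = 0; Cournot: PS = 7812.5

Under competition P = MC = 8, so Q = (258 − 8)/1.5 = 500/3.
PS = (8 − 8)·500/3 = 0.
Cournot with 3 identical firms: the symmetric best-response condition is 258 − 6q = 8. Each firm produces q = 125/3, total output Q = 125, price P = 70.5.
PS = (70.5 − 8)·125 = 7812.5.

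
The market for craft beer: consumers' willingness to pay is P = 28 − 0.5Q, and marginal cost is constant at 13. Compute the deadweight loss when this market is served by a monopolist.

Perfect competition: P = MC = 13, so 28 − 0.5Q = 13 and Q = 30.
Monopoly sets MR = MC: 28 − Q = 13 ⇒ Q = 15, P = 28 − 0.5·15 = 20.5.
DWL is the triangle between Q = 15 and Q = 30: ½·(30 − 15)·(20.5 − 13) = 56.25.

DWL = 56.25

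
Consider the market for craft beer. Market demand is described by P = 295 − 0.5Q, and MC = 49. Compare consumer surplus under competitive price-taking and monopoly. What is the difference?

Under competition P = MC = 49, so Q = (295 − 49)/0.5 = 492.
CS = ½·(295 − 49)·492 = 60516.
Monopoly sets MR = MC: 295 − Q = 49 ⇒ Q = 246, P = 295 − 0.5·246 = 172.
CS = ½·(295 − 172)·246 = 15129.
Change in consumer surplus: 15129 − 60516 = −45387.

Consumer surplus falls by 45387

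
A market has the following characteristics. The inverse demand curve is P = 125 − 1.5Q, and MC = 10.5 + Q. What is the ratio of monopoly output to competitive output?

Q_m/Q_c = 0.625

A monopolist chooses Q where MR = MC. MR = 125 − 3Q; setting this equal to 10.5 + Q gives Q = 28.625 and P = 1313/16.
Under competition P = MC: 125 − 1.5Q = 10.5 + Q ⇒ Q = 45.8, P = 56.3.
Ratio Q_m/Q_c = 28.625/45.8 = 0.625.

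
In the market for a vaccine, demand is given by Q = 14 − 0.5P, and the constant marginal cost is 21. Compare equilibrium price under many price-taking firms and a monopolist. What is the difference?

Inverting demand: P = 28 − 2Q.
Perfect competition: P = MC = 21, so 28 − 2Q = 21 and Q = 3.5.
The monopolist equates marginal revenue to marginal cost: 28 − 4Q = 21, so Q = 1.75. From demand, P = 24.5.
Change in equilibrium price: 24.5 − 21 = 3.5.

P rises by 3.5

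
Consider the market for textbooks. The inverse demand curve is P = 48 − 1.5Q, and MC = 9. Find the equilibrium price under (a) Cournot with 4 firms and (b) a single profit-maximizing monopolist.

Cournot with 4 identical firms: the symmetric best-response condition is 48 − 7.5q = 9. Each firm produces q = 5.2, total output Q = 20.8, price P = 16.8.
Monopoly sets MR = MC: 48 − 3Q = 9 ⇒ Q = 13, P = 48 − 1.5·13 = 28.5.

Cournot: P = 16.8; Monopoly: P = 28.5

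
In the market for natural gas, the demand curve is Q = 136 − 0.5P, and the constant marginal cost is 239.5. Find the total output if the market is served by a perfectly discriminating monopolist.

Q = 16.25

Inverting demand: P = 272 − 2Q.
Under first-degree price discrimination the firm charges each unit its demand price and produces up to where P = MC, i.e. Q = 16.25. Consumer surplus is zero; producer surplus equals total surplus.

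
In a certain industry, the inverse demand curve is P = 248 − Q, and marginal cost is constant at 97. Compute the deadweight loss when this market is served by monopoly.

DWL = 2850.125

Under competition P = MC = 97, so Q = (248 − 97)/1 = 151.
The monopolist equates marginal revenue to marginal cost: 248 − 2Q = 97, so Q = 75.5. From demand, P = 172.5.
DWL is the triangle between Q = 75.5 and Q = 151: ½·(151 − 75.5)·(172.5 − 97) = 2850.125.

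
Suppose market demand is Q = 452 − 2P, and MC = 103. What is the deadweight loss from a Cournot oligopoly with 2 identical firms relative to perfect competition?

DWL = 1681

Inverting demand: P = 226 − 0.5Q.
Under competition P = MC = 103, so Q = (226 − 103)/0.5 = 246.
With 2 symmetric Cournot firms, each firm's FOC gives 226 − 1.5q = 103, so q = 82, Q = 2·82 = 164, and P = 144.
DWL is the triangle between Q = 164 and Q = 246: ½·(246 − 164)·(144 − 103) = 1681.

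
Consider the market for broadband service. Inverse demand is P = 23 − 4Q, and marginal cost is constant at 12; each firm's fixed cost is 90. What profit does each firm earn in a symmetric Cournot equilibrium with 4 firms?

π_i = −88.79

In a 4-firm Cournot equilibrium, symmetry and the first-order condition give q = (23 − 12)/(20) = 0.55. So Q = 2.2 and P = 14.2.
Each firm's profit = (14.2 − 12)·0.55 − 90 = −88.79.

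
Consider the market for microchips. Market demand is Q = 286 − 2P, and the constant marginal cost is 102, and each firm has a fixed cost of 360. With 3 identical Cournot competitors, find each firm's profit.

π_i = −149.875

Inverting demand: P = 143 − 0.5Q.
With 3 symmetric Cournot firms, each firm's FOC gives 143 − 2q = 102, so q = 20.5, Q = 3·20.5 = 61.5, and P = 112.25.
Each firm's profit = (112.25 − 102)·20.5 − 360 = −149.875.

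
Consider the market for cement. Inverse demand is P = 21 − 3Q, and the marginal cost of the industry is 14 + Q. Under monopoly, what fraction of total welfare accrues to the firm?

PS/TS = 0.7

Monopoly sets MR = MC: 21 − 6Q = 14 + Q ⇒ Q = 1, P = 21 − 3·1 = 18.
CS = ½·(21 − 18)·1 = 1.5.
PS = P·Q − VC(Q) = 18·1 − (14·1 + ½·1·1²) = 3.5.
Share captured = PS/TS = 3.5/5 = 0.7.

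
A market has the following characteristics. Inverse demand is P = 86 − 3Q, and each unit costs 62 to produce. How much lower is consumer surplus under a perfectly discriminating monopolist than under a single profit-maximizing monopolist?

Monopoly sets MR = MC: 86 − 6Q = 62 ⇒ Q = 4, P = 86 − 3·4 = 74.
CS = ½·(86 − 74)·4 = 24.
A perfectly discriminating monopolist sells every unit with P(Q) ≥ MC(Q), so output equals the competitive quantity Q = 8. Each buyer pays their reservation price, so CS = 0 and the firm captures all surplus.
CS = 0.
Change in consumer surplus: 0 − 24 = −24.

CS falls by 24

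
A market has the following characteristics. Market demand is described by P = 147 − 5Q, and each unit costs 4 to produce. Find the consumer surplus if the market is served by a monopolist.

The monopolist equates marginal revenue to marginal cost: 147 − 10Q = 4, so Q = 14.3. From demand, P = 75.5.
CS = ½·(147 − 75.5)·14.3 = 511.225.

CS = 511.225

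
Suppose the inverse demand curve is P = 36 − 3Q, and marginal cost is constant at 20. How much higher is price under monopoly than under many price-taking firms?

Under competition P = MC = 20, so Q = (36 − 20)/3 = 16/3.
The monopolist equates marginal revenue to marginal cost: 36 − 6Q = 20, so Q = 8/3. From demand, P = 28.
Change in price: 28 − 20 = 8.

P rises by 8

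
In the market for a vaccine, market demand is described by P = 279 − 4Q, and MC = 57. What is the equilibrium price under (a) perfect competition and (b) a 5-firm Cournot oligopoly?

Competition: P = 57; Cournot: P = 94

Under competition P = MC = 57, so Q = (279 − 57)/4 = 55.5.
In a 5-firm Cournot equilibrium, symmetry and the first-order condition give q = (279 − 57)/(24) = 9.25. So Q = 46.25 and P = 94.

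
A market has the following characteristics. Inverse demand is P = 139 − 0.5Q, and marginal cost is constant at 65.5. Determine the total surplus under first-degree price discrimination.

With perfect price discrimination, output is the efficient level Q = 147 (where demand meets MC), but every buyer pays their willingness to pay: CS = 0 and PS = total surplus.
TS = 5402.25 (equal to competitive TS).

TS = 5402.25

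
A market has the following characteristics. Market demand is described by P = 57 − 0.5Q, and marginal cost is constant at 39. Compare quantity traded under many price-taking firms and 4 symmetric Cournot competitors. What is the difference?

Under competition P = MC = 39, so Q = (57 − 39)/0.5 = 36.
With 4 symmetric Cournot firms, each firm's FOC gives 57 − 2.5q = 39, so q = 7.2, Q = 4·7.2 = 28.8, and P = 42.6.
Change in quantity traded: 28.8 − 36 = −7.2.

Quantity traded falls by 7.2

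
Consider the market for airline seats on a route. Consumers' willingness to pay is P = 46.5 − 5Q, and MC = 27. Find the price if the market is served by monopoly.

P = 36.75

A monopolist chooses Q where MR = MC. MR = 46.5 − 10Q; setting this equal to 27 gives Q = 1.95 and P = 36.75.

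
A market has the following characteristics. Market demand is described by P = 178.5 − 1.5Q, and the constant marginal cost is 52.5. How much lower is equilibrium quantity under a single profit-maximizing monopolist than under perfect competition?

Perfect competition: P = MC = 52.5, so 178.5 − 1.5Q = 52.5 and Q = 84.
The monopolist equates marginal revenue to marginal cost: 178.5 − 3Q = 52.5, so Q = 42. From demand, P = 115.5.
Change in equilibrium quantity: 42 − 84 = −42.

Q falls by 42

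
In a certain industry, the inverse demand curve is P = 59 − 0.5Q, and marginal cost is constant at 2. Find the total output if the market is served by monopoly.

Q = 57

Monopoly sets MR = MC: 59 − Q = 2 ⇒ Q = 57, P = 59 − 0.5·57 = 30.5.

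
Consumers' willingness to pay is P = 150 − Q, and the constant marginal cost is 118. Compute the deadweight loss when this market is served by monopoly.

Under competition P = MC = 118, so Q = (150 − 118)/1 = 32.
The monopolist equates marginal revenue to marginal cost: 150 − 2Q = 118, so Q = 16. From demand, P = 134.
DWL is the triangle between Q = 16 and Q = 32: ½·(32 − 16)·(134 − 118) = 128.

DWL = 128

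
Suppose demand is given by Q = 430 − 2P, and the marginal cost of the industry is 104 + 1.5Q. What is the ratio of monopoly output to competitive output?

Q_m/Q_c = 0.8

Inverting demand: P = 215 − 0.5Q.
The monopolist equates marginal revenue to marginal cost: 215 − Q = 104 + 1.5Q, so Q = 44.4. From demand, P = 192.8.
Competitive equilibrium sets price equal to marginal cost: 215 − 0.5Q = 104 + 1.5Q, so Q = 55.5 and P = 187.25.
Ratio Q_m/Q_c = 44.4/55.5 = 0.8.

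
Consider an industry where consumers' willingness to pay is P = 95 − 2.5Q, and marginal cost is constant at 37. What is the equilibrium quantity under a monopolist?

Q = 11.6

A monopolist chooses Q where MR = MC. MR = 95 − 5Q; setting this equal to 37 gives Q = 11.6 and P = 66.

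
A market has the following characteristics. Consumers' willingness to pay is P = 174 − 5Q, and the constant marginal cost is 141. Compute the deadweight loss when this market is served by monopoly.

DWL = 27.225

Under competition P = MC = 141, so Q = (174 − 141)/5 = 6.6.
The monopolist equates marginal revenue to marginal cost: 174 − 10Q = 141, so Q = 3.3. From demand, P = 157.5.
DWL is the triangle between Q = 3.3 and Q = 6.6: ½·(6.6 − 3.3)·(157.5 − 141) = 27.225.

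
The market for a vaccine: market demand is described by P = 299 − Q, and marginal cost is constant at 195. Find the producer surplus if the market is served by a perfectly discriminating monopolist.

Under first-degree price discrimination the firm charges each unit its demand price and produces up to where P = MC, i.e. Q = 104. Consumer surplus is zero; producer surplus equals total surplus.
PS = ½·(299 − 195)·104 = 5408.

PS = 5408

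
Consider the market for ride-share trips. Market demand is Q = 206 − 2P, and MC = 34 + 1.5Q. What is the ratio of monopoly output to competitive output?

Inverting demand: P = 103 − 0.5Q.
Monopoly sets MR = MC: 103 − Q = 34 + 1.5Q ⇒ Q = 27.6, P = 103 − 0.5·27.6 = 89.2.
Competitive equilibrium sets price equal to marginal cost: 103 − 0.5Q = 34 + 1.5Q, so Q = 34.5 and P = 85.75.
Ratio Q_m/Q_c = 27.6/34.5 = 0.8.

Q_m/Q_c = 0.8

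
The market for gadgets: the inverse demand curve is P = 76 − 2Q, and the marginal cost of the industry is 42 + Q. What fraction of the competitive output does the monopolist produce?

Q_m/Q_c = 0.6

The monopolist equates marginal revenue to marginal cost: 76 − 4Q = 42 + Q, so Q = 6.8. From demand, P = 62.4.
Competitive equilibrium sets price equal to marginal cost: 76 − 2Q = 42 + Q, so Q = 34/3 and P = 160/3.
Ratio Q_m/Q_c = 6.8/(34/3) = 0.6.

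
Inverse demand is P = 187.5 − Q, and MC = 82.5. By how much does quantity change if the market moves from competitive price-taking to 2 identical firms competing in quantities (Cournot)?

Quantity falls by 35

Under competition P = MC = 82.5, so Q = (187.5 − 82.5)/1 = 105.
With 2 symmetric Cournot firms, each firm's FOC gives 187.5 − 3q = 82.5, so q = 35, Q = 2·35 = 70, and P = 117.5.
Change in quantity: 70 − 105 = −35.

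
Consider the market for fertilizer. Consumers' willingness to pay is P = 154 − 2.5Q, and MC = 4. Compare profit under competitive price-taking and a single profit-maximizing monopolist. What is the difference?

Perfect competition: P = MC = 4, so 154 − 2.5Q = 4 and Q = 60.
Profit = (4 − 4)·60 = 0.
A monopolist chooses Q where MR = MC. MR = 154 − 5Q; setting this equal to 4 gives Q = 30 and P = 79.
Profit = (79 − 4)·30 = 2250.
Change in profit: 2250 − 0 = 2250.

π rises by 2250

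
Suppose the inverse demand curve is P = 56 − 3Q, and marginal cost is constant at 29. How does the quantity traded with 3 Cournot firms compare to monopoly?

With 3 symmetric Cournot firms, each firm's FOC gives 56 − 12q = 29, so q = 2.25, Q = 3·2.25 = 6.75, and P = 35.75.
The monopolist equates marginal revenue to marginal cost: 56 − 6Q = 29, so Q = 4.5. From demand, P = 42.5.

Cournot: Q = 6.75; Monopoly: Q = 4.5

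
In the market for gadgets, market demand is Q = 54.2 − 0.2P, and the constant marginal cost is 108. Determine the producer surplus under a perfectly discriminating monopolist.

PS = 2656.9

Inverting demand: P = 271 − 5Q.
A perfectly discriminating monopolist sells every unit with P(Q) ≥ MC(Q), so output equals the competitive quantity Q = 32.6. Each buyer pays their reservation price, so CS = 0 and the firm captures all surplus.
PS = ½·(271 − 108)·32.6 = 2656.9.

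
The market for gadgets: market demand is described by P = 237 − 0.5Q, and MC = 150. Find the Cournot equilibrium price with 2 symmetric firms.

Cournot with 2 identical firms: the symmetric best-response condition is 237 − 1.5q = 150. Each firm produces q = 58, total output Q = 116, price P = 179.

P = 179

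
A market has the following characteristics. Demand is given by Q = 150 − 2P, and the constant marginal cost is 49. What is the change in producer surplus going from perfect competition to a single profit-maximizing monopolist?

Inverting demand: P = 75 − 0.5Q.
Perfect competition: P = MC = 49, so 75 − 0.5Q = 49 and Q = 52.
PS = (49 − 49)·52 = 0.
The monopolist equates marginal revenue to marginal cost: 75 − Q = 49, so Q = 26. From demand, P = 62.
PS = (62 − 49)·26 = 338.
Change in producer surplus: 338 − 0 = 338.

Producer surplus rises by 338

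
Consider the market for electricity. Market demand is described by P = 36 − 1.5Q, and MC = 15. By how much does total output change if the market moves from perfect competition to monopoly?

Competitive firms price at marginal cost: P = 15, giving Q = 14.
A monopolist chooses Q where MR = MC. MR = 36 − 3Q; setting this equal to 15 gives Q = 7 and P = 25.5.
Change in total output: 7 − 14 = −7.

Q falls by 7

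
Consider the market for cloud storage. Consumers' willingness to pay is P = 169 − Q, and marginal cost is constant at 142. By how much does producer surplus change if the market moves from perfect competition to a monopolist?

Perfect competition: P = MC = 142, so 169 − Q = 142 and Q = 27.
PS = (142 − 142)·27 = 0.
Monopoly sets MR = MC: 169 − 2Q = 142 ⇒ Q = 13.5, P = 169 − 13.5 = 155.5.
PS = (155.5 − 142)·13.5 = 182.25.
Change in producer surplus: 182.25 − 0 = 182.25.

Producer surplus rises by 182.25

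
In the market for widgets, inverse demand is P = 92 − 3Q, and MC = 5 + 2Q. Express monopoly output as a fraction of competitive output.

Q_m/Q_c = 0.625

Monopoly sets MR = MC: 92 − 6Q = 5 + 2Q ⇒ Q = 10.875, P = 92 − 3·10.875 = 59.375.
Competitive equilibrium sets price equal to marginal cost: 92 − 3Q = 5 + 2Q, so Q = 17.4 and P = 39.8.
Ratio Q_m/Q_c = 10.875/17.4 = 0.625.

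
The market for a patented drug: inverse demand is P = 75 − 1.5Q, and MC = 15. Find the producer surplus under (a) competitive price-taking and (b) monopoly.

Competition: PS = 0; Monopoly: PS = 600

Under competition P = MC = 15, so Q = (75 − 15)/1.5 = 40.
PS = (15 − 15)·40 = 0.
The monopolist equates marginal revenue to marginal cost: 75 − 3Q = 15, so Q = 20. From demand, P = 45.
PS = (45 − 15)·20 = 600.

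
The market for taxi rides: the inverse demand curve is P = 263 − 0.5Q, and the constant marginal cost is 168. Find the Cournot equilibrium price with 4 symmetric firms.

P = 187

With 4 symmetric Cournot firms, each firm's FOC gives 263 − 2.5q = 168, so q = 38, Q = 4·38 = 152, and P = 187.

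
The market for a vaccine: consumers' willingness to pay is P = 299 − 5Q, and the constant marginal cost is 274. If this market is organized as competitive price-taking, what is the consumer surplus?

Perfect competition: P = MC = 274, so 299 − 5Q = 274 and Q = 5.
CS = ½·(299 − 274)·5 = 62.5.

CS = 62.5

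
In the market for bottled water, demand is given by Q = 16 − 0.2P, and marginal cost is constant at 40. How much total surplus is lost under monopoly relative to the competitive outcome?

Inverting demand: P = 80 − 5Q.
Competitive firms price at marginal cost: P = 40, giving Q = 8.
Monopoly sets MR = MC: 80 − 10Q = 40 ⇒ Q = 4, P = 80 − 5·4 = 60.
DWL is the triangle between Q = 4 and Q = 8: ½·(8 − 4)·(60 − 40) = 40.

DWL = 40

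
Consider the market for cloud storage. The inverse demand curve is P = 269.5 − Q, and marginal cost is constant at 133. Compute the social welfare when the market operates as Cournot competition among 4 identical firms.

TS = 8943.48

Cournot with 4 identical firms: the symmetric best-response condition is 269.5 − 5q = 133. Each firm produces q = 27.3, total output Q = 109.2, price P = 160.3.
CS = ½·(269.5 − 160.3)·109.2 = 5962.32; PS = (160.3 − 133)·109.2 = 2981.16; TS = 8943.48.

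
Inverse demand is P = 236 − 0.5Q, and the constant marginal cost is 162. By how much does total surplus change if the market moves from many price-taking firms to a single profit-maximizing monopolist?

Competitive firms price at marginal cost: P = 162, giving Q = 148.
CS = ½·(236 − 162)·148 = 5476; PS = (162 − 162)·148 = 0; TS = 5476.
The monopolist equates marginal revenue to marginal cost: 236 − Q = 162, so Q = 74. From demand, P = 199.
CS = ½·(236 − 199)·74 = 1369; PS = (199 − 162)·74 = 2738; TS = 4107.
Change in total surplus: 4107 − 5476 = −1369.

Total surplus falls by 1369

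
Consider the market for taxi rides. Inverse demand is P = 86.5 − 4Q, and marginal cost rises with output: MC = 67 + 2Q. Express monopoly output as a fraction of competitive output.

Q_m/Q_c = 0.6

A monopolist chooses Q where MR = MC. MR = 86.5 − 8Q; setting this equal to 67 + 2Q gives Q = 1.95 and P = 78.7.
Competitive equilibrium sets price equal to marginal cost: 86.5 − 4Q = 67 + 2Q, so Q = 3.25 and P = 73.5.
Ratio Q_m/Q_c = 1.95/3.25 = 0.6.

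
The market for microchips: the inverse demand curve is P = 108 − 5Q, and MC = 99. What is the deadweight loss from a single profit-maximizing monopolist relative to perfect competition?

Perfect competition: P = MC = 99, so 108 − 5Q = 99 and Q = 1.8.
Monopoly sets MR = MC: 108 − 10Q = 99 ⇒ Q = 0.9, P = 108 − 5·0.9 = 103.5.
DWL is the triangle between Q = 0.9 and Q = 1.8: ½·(1.8 − 0.9)·(103.5 − 99) = 2.025.

DWL = 2.025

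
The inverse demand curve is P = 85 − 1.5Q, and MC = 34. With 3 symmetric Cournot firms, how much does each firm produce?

q_i = 8.5

In a 3-firm Cournot equilibrium, symmetry and the first-order condition give q = (85 − 34)/(6) = 8.5. So Q = 25.5 and P = 46.75.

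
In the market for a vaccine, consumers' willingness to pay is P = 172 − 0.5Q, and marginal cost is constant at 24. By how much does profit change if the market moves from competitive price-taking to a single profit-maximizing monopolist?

π rises by 10952

Perfect competition: P = MC = 24, so 172 − 0.5Q = 24 and Q = 296.
Profit = (24 − 24)·296 = 0.
Monopoly sets MR = MC: 172 − Q = 24 ⇒ Q = 148, P = 172 − 0.5·148 = 98.
Profit = (98 − 24)·148 = 10952.
Change in profit: 10952 − 0 = 10952.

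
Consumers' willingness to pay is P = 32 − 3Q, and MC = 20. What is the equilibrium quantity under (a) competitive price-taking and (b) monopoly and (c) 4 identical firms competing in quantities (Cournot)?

Competition: Q = 4; Monopoly: Q = 2; Cournot: Q = 3.2

Perfect competition: P = MC = 20, so 32 − 3Q = 20 and Q = 4.
A monopolist chooses Q where MR = MC. MR = 32 − 6Q; setting this equal to 20 gives Q = 2 and P = 26.
Cournot with 4 identical firms: the symmetric best-response condition is 32 − 15q = 20. Each firm produces q = 0.8, total output Q = 3.2, price P = 22.4.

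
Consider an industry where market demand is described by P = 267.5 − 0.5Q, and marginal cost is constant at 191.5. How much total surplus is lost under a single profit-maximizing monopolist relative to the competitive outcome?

DWL = 1444

Under competition P = MC = 191.5, so Q = (267.5 − 191.5)/0.5 = 152.
The monopolist equates marginal revenue to marginal cost: 267.5 − Q = 191.5, so Q = 76. From demand, P = 229.5.
DWL is the triangle between Q = 76 and Q = 152: ½·(152 − 76)·(229.5 − 191.5) = 1444.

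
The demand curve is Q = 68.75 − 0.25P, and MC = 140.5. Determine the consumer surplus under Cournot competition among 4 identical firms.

Inverting demand: P = 275 − 4Q.
In a 4-firm Cournot equilibrium, symmetry and the first-order condition give q = (275 − 140.5)/(20) = 6.725. So Q = 26.9 and P = 167.4.
CS = ½·(275 − 167.4)·26.9 = 1447.22.

CS = 1447.22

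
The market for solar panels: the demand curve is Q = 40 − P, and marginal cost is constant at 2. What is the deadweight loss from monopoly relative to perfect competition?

DWL = 180.5

Inverting demand: P = 40 − Q.
Competitive firms price at marginal cost: P = 2, giving Q = 38.
A monopolist chooses Q where MR = MC. MR = 40 − 2Q; setting this equal to 2 gives Q = 19 and P = 21.
DWL is the triangle between Q = 19 and Q = 38: ½·(38 − 19)·(21 − 2) = 180.5.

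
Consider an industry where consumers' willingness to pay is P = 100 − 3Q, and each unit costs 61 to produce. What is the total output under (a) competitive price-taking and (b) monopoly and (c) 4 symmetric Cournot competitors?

Perfect competition: P = MC = 61, so 100 − 3Q = 61 and Q = 13.
Monopoly sets MR = MC: 100 − 6Q = 61 ⇒ Q = 6.5, P = 100 − 3·6.5 = 80.5.
In a 4-firm Cournot equilibrium, symmetry and the first-order condition give q = (100 − 61)/(15) = 2.6. So Q = 10.4 and P = 68.8.

Competition: Q = 13; Monopoly: Q = 6.5; Cournot: Q = 10.4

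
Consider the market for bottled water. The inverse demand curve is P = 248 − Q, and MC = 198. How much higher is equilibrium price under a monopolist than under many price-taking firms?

Equilibrium price rises by 25

Under competition P = MC = 198, so Q = (248 − 198)/1 = 50.
A monopolist chooses Q where MR = MC. MR = 248 − 2Q; setting this equal to 198 gives Q = 25 and P = 223.
Change in equilibrium price: 223 − 198 = 25.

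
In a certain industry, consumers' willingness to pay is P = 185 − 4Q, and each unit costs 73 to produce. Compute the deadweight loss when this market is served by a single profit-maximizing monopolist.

DWL = 392

Under competition P = MC = 73, so Q = (185 − 73)/4 = 28.
A monopolist chooses Q where MR = MC. MR = 185 − 8Q; setting this equal to 73 gives Q = 14 and P = 129.
DWL is the triangle between Q = 14 and Q = 28: ½·(28 − 14)·(129 − 73) = 392.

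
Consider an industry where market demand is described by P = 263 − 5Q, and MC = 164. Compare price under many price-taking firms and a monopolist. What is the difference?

Price rises by 49.5

Perfect competition: P = MC = 164, so 263 − 5Q = 164 and Q = 19.8.
A monopolist chooses Q where MR = MC. MR = 263 − 10Q; setting this equal to 164 gives Q = 9.9 and P = 213.5.
Change in price: 213.5 − 164 = 49.5.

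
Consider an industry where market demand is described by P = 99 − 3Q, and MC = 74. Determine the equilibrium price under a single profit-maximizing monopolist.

The monopolist equates marginal revenue to marginal cost: 99 − 6Q = 74, so Q = 25/6. From demand, P = 86.5.

P = 86.5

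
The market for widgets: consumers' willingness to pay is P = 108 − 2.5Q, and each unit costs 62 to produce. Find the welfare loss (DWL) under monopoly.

DWL = 105.8

Competitive firms price at marginal cost: P = 62, giving Q = 18.4.
Monopoly sets MR = MC: 108 − 5Q = 62 ⇒ Q = 9.2, P = 108 − 2.5·9.2 = 85.
DWL is the triangle between Q = 9.2 and Q = 18.4: ½·(18.4 − 9.2)·(85 − 62) = 105.8.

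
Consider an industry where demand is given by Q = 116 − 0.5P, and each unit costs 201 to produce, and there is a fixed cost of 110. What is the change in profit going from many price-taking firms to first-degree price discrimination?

Inverting demand: P = 232 − 2Q.
Perfect competition: P = MC = 201, so 232 − 2Q = 201 and Q = 15.5.
Profit = (201 − 201)·15.5 − 110 = −110.
A perfectly discriminating monopolist sells every unit with P(Q) ≥ MC(Q), so output equals the competitive quantity Q = 15.5. Each buyer pays their reservation price, so CS = 0 and the firm captures all surplus.
PS equals the full surplus area, 240.25. Profit = 240.25 − 110 = 130.25.
Change in profit: 130.25 − −110 = 240.25.

Profit rises by 240.25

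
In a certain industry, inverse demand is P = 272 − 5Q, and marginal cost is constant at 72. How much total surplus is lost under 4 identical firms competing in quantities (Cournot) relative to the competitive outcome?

DWL = 160

Perfect competition: P = MC = 72, so 272 − 5Q = 72 and Q = 40.
Cournot with 4 identical firms: the symmetric best-response condition is 272 − 25q = 72. Each firm produces q = 8, total output Q = 32, price P = 112.
DWL is the triangle between Q = 32 and Q = 40: ½·(40 − 32)·(112 − 72) = 160.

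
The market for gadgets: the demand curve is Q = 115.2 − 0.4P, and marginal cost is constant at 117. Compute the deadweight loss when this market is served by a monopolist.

DWL = 1462.05

Inverting demand: P = 288 − 2.5Q.
Perfect competition: P = MC = 117, so 288 − 2.5Q = 117 and Q = 68.4.
The monopolist equates marginal revenue to marginal cost: 288 − 5Q = 117, so Q = 34.2. From demand, P = 202.5.
DWL is the triangle between Q = 34.2 and Q = 68.4: ½·(68.4 − 34.2)·(202.5 − 117) = 1462.05.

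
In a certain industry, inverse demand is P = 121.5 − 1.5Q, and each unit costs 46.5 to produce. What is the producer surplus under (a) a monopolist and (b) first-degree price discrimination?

Monopoly: PS = 937.5; Perfect PD: PS = 1875

A monopolist chooses Q where MR = MC. MR = 121.5 − 3Q; setting this equal to 46.5 gives Q = 25 and P = 84.
PS = (84 − 46.5)·25 = 937.5.
With perfect price discrimination, output is the efficient level Q = 50 (where demand meets MC), but every buyer pays their willingness to pay: CS = 0 and PS = total surplus.
PS = ½·(121.5 − 46.5)·50 = 1875.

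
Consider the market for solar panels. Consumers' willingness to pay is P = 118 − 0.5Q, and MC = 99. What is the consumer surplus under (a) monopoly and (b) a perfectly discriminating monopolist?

Monopoly sets MR = MC: 118 − Q = 99 ⇒ Q = 19, P = 118 − 0.5·19 = 108.5.
CS = ½·(118 − 108.5)·19 = 90.25.
A perfectly discriminating monopolist sells every unit with P(Q) ≥ MC(Q), so output equals the competitive quantity Q = 38. Each buyer pays their reservation price, so CS = 0 and the firm captures all surplus.
CS = 0.

Monopoly: CS = 90.25; Perfect PD: CS = 0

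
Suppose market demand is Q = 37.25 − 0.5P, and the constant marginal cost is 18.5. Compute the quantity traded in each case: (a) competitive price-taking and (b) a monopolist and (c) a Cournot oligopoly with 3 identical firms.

Competition: Q = 28; Monopoly: Q = 14; Cournot: Q = 21

Inverting demand: P = 74.5 − 2Q.
Competitive firms price at marginal cost: P = 18.5, giving Q = 28.
The monopolist equates marginal revenue to marginal cost: 74.5 − 4Q = 18.5, so Q = 14. From demand, P = 46.5.
Cournot with 3 identical firms: the symmetric best-response condition is 74.5 − 8q = 18.5. Each firm produces q = 7, total output Q = 21, price P = 32.5.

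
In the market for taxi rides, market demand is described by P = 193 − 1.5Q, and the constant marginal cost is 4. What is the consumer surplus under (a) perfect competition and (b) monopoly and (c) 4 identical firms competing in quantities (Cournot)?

Perfect competition: P = MC = 4, so 193 − 1.5Q = 4 and Q = 126.
CS = ½·(193 − 4)·126 = 11907.
A monopolist chooses Q where MR = MC. MR = 193 − 3Q; setting this equal to 4 gives Q = 63 and P = 98.5.
CS = ½·(193 − 98.5)·63 = 2976.75.
In a 4-firm Cournot equilibrium, symmetry and the first-order condition give q = (193 − 4)/(7.5) = 25.2. So Q = 100.8 and P = 41.8.
CS = ½·(193 − 41.8)·100.8 = 7620.48.

Competition: CS = 11907; Monopoly: CS = 2976.75; Cournot: CS = 7620.48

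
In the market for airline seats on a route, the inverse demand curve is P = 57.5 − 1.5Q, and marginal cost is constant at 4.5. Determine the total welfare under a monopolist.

A monopolist chooses Q where MR = MC. MR = 57.5 − 3Q; setting this equal to 4.5 gives Q = 53/3 and P = 31.
CS = ½·(57.5 − 31)·53/3 = 2809/12; PS = (31 − 4.5)·53/3 = 2809/6; TS = 702.25.

TS = 702.25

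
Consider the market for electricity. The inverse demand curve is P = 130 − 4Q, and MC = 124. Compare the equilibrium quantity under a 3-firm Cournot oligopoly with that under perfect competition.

Cournot: Q = 1.125; Competition: Q = 1.5

Cournot with 3 identical firms: the symmetric best-response condition is 130 − 16q = 124. Each firm produces q = 0.375, total output Q = 1.125, price P = 125.5.
Under competition P = MC = 124, so Q = (130 − 124)/4 = 1.5.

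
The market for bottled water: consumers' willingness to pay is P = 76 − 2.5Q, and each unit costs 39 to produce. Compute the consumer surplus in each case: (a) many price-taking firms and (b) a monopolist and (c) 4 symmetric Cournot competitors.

Competition: CS = 273.8; Monopoly: CS = 68.45; Cournot: CS = 175.232

Competitive firms price at marginal cost: P = 39, giving Q = 14.8.
CS = ½·(76 − 39)·14.8 = 273.8.
The monopolist equates marginal revenue to marginal cost: 76 − 5Q = 39, so Q = 7.4. From demand, P = 57.5.
CS = ½·(76 − 57.5)·7.4 = 68.45.
With 4 symmetric Cournot firms, each firm's FOC gives 76 − 12.5q = 39, so q = 2.96, Q = 4·2.96 = 11.84, and P = 46.4.
CS = ½·(76 − 46.4)·11.84 = 175.232.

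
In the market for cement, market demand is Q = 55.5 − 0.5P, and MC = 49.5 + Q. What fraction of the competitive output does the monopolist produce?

Q_m/Q_c = 0.6

Inverting demand: P = 111 − 2Q.
Monopoly sets MR = MC: 111 − 4Q = 49.5 + Q ⇒ Q = 12.3, P = 111 − 2·12.3 = 86.4.
Under competition P = MC: 111 − 2Q = 49.5 + Q ⇒ Q = 20.5, P = 70.
Ratio Q_m/Q_c = 12.3/20.5 = 0.6.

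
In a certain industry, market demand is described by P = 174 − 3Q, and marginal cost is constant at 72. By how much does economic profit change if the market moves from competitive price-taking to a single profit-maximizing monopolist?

Perfect competition: P = MC = 72, so 174 − 3Q = 72 and Q = 34.
Profit = (72 − 72)·34 = 0.
A monopolist chooses Q where MR = MC. MR = 174 − 6Q; setting this equal to 72 gives Q = 17 and P = 123.
Profit = (123 − 72)·17 = 867.
Change in economic profit: 867 − 0 = 867.

Economic profit rises by 867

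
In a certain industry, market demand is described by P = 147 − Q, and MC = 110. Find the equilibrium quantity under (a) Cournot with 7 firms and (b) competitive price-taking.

Cournot with 7 identical firms: the symmetric best-response condition is 147 − 8q = 110. Each firm produces q = 4.625, total output Q = 32.375, price P = 114.625.
Perfect competition: P = MC = 110, so 147 − Q = 110 and Q = 37.

Cournot: Q = 32.375; Competition: Q = 37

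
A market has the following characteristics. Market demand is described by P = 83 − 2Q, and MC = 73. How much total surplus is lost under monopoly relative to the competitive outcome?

Perfect competition: P = MC = 73, so 83 − 2Q = 73 and Q = 5.
Monopoly sets MR = MC: 83 − 4Q = 73 ⇒ Q = 2.5, P = 83 − 2·2.5 = 78.
DWL is the triangle between Q = 2.5 and Q = 5: ½·(5 − 2.5)·(78 − 73) = 6.25.

DWL = 6.25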